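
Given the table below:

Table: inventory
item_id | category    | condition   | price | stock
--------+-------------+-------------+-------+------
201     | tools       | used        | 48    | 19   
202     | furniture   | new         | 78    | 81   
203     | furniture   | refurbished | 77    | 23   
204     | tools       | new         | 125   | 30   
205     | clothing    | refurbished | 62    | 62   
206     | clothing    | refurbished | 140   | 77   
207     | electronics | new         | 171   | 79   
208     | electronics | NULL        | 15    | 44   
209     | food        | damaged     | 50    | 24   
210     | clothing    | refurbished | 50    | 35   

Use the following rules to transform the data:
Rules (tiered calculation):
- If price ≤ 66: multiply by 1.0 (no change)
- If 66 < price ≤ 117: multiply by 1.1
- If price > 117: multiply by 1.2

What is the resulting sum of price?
918.7

Step 1: Tier 1 (price ≤ 66): 5 records, sum = 225 × 1.0 = 225.0
Step 2: Tier 2 (66 < price ≤ 117): 2 records, sum = 155 × 1.1 = 170.5
Step 3: Tier 3 (price > 117): 3 records, sum = 436 × 1.2 = 523.2
Step 4: Final sum = 225.0 + 170.5 + 523.2 = 918.7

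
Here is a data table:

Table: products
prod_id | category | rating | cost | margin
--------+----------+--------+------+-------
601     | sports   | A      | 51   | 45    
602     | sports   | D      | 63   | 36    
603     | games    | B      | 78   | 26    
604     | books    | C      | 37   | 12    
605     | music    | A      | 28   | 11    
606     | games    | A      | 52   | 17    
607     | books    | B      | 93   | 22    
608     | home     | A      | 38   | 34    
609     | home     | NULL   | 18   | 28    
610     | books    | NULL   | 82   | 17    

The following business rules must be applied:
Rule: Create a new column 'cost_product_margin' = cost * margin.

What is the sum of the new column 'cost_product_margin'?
13463

Step 1: For each record, compute cost * margin
Example calculations:
  51 * 45 = 2295
  63 * 36 = 2268
  78 * 26 = 2028
  ...
Step 2: Sum all derived values
Step 3: Total = 13463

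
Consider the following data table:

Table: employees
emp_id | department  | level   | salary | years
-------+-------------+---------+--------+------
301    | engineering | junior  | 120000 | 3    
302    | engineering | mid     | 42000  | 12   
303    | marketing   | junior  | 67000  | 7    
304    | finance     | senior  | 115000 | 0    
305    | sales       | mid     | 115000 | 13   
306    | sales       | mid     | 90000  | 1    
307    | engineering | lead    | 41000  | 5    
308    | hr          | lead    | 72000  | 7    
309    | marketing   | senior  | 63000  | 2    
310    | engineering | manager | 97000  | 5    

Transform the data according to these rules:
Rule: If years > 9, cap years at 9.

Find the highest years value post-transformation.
9

Step 1: Original maximum years = 13
Step 2: Apply cap at 9
Step 3: 2 records had years > 9 and were capped
Step 4: Maximum after transformation = 9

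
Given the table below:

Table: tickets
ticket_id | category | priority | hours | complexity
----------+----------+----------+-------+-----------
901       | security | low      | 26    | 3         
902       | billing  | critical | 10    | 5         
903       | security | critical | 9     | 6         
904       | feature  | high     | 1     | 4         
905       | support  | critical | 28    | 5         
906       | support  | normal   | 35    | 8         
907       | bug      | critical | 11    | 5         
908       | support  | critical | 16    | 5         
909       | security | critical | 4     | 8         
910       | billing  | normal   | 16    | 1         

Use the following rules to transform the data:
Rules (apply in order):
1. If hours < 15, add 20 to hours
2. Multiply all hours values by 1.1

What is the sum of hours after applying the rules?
281.6

Step 1: Apply Rule 1 - Add 20 to records with hours < 15
  - 5 records affected: 35 + (5 × 20) = 135
  - Unaffected records: 121
  - Sum after Rule 1: 256
Step 2: Apply Rule 2 - Multiply all by 1.1
  - 256 × 1.1 = 281.6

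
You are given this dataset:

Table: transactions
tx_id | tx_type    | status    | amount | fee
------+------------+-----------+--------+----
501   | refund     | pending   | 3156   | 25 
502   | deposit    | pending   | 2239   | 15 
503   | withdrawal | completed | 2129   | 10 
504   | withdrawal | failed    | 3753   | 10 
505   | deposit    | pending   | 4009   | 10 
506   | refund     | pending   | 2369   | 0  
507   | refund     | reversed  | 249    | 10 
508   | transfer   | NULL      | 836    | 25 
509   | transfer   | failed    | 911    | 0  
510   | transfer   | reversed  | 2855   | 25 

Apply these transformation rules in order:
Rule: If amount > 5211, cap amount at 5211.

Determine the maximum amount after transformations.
4009

Step 1: Original maximum amount = 4009
Step 2: Check cap of 5211 against maximum
Step 3: No records exceed the cap (max 4009 <= cap 5211), so no capping applies
Step 4: Maximum after transformation = 4009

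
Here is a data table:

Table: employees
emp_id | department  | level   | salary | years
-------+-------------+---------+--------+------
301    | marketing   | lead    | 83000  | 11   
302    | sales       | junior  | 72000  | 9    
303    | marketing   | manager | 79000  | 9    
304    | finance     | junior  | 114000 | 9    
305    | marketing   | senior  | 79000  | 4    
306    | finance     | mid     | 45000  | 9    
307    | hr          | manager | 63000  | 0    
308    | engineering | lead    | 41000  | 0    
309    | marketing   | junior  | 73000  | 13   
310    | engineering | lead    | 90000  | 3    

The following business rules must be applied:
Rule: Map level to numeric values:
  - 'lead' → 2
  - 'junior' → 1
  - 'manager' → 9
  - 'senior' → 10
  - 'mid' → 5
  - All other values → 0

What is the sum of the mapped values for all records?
42

Step 1: Apply mapping to each record
Step 2: Count by status:
  'lead': 3 records × 2 = 6
  'junior': 3 records × 1 = 3
  'manager': 2 records × 9 = 18
  'senior': 1 records × 10 = 10
  'mid': 1 records × 5 = 5
Step 3: Sum all mapped values = 42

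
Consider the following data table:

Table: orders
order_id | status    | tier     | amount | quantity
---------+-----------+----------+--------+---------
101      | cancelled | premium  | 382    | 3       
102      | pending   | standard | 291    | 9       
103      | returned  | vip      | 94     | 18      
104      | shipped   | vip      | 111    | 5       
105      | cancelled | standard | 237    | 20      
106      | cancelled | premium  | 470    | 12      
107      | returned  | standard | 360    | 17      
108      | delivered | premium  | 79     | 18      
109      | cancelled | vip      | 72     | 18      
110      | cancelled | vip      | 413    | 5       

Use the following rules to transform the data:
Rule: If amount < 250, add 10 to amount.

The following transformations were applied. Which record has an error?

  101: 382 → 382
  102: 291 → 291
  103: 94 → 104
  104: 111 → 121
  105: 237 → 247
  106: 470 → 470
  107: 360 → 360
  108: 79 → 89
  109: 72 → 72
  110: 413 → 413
Record 109 has an error. The correct transformed value should be 82, not 72.

Step 1: Check each record against the rule
Step 2: Record 109 has amount = 72
Step 3: Since 72 < 250, the bonus should have been applied
Step 4: Correct value = 82, but claimed value = 72
Conclusion: Record 109 has the error.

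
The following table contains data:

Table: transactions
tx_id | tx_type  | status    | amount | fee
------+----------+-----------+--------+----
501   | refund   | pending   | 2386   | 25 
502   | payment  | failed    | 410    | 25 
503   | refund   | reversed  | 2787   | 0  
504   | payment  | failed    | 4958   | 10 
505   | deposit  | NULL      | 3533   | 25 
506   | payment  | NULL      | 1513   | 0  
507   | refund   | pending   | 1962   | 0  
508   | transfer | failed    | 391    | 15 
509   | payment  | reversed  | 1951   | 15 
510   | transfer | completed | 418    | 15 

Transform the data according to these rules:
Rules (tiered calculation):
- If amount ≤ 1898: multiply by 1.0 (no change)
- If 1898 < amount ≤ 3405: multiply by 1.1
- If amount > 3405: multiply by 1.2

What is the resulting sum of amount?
22915.8

Step 1: Tier 1 (amount ≤ 1898): 4 records, sum = 2732 × 1.0 = 2732.0
Step 2: Tier 2 (1898 < amount ≤ 3405): 4 records, sum = 9086 × 1.1 = 9994.6
Step 3: Tier 3 (amount > 3405): 2 records, sum = 8491 × 1.2 = 10189.2
Step 4: Final sum = 2732.0 + 9994.6 + 10189.2 = 22915.8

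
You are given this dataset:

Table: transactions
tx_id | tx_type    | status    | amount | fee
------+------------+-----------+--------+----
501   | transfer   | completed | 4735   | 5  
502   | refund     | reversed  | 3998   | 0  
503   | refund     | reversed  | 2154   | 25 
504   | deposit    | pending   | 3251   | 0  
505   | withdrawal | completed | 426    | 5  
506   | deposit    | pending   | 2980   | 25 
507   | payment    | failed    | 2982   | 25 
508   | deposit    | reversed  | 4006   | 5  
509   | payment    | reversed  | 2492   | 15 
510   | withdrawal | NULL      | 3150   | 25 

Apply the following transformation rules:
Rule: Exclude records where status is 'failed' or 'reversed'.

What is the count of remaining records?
5

Step 1: Count records to exclude
  - 1 (failed) + 4 (reversed) = 5 records
Step 2: Total records: 10
Step 3: Remaining = 10 - 5 = 5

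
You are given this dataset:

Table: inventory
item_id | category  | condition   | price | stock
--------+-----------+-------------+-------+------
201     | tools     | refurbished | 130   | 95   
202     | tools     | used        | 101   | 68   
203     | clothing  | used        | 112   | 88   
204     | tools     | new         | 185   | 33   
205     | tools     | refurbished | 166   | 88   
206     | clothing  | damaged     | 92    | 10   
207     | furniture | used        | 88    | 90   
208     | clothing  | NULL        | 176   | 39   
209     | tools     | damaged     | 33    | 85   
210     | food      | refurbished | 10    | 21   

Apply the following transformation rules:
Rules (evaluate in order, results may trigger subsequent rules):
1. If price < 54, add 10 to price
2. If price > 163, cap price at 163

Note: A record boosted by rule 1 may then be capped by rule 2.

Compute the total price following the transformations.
1075

Step 1: Apply rule 1 to records with price < 54
  - 2 records get bonus of 10
  - Of these, 0 records then exceed 163 and get capped
Step 2: Apply rule 2 to records with price > 163
  - 3 records (original) are capped
Step 3: Calculate final sum = 1075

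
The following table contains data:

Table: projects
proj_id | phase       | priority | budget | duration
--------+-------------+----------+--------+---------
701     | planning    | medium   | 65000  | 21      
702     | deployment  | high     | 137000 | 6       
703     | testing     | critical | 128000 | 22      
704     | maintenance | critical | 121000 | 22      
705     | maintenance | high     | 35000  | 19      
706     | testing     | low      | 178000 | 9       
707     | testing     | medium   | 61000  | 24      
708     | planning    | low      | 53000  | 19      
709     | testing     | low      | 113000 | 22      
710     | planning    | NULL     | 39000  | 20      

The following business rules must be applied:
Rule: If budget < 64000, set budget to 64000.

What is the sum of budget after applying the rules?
998000

Step 1: 4 records have budget < 64000
Step 2: These records originally summed to 188000
Step 3: After setting to minimum: 4 × 64000 = 256000
Step 4: Unaffected records sum: 742000
Step 5: Final sum = 256000 + 742000 = 998000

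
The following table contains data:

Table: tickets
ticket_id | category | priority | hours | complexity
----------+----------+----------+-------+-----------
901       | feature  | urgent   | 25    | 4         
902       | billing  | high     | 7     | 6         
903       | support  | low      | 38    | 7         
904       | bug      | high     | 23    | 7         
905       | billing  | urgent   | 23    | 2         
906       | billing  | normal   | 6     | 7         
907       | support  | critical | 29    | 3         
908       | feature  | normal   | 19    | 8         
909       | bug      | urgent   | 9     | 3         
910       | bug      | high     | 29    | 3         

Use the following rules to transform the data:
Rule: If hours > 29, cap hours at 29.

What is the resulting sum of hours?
199

Step 1: 1 records have hours > 29
Step 2: These records originally summed to 38
Step 3: After capping: 1 × 29 = 29
Step 4: Unaffected records sum: 170
Step 5: Final sum = 29 + 170 = 199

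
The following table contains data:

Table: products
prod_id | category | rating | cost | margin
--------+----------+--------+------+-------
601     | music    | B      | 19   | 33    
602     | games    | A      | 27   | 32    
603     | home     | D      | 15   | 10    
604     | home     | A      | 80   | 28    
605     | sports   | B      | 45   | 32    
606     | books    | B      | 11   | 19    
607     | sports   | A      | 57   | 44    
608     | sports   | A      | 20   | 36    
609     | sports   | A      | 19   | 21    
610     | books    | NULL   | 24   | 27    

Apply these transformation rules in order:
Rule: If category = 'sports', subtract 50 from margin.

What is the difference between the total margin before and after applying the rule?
200

Step 1: Original sum of margin = 282
Step 2: 4 records have category = 'sports'
Step 3: Each affected record changes by -50
Step 4: Total change = 4 × -50 = -200
Step 5: New sum = 282 + -200 = 82
Step 6: Difference = |82 - 282| = 200
        (Sum decreased by 200)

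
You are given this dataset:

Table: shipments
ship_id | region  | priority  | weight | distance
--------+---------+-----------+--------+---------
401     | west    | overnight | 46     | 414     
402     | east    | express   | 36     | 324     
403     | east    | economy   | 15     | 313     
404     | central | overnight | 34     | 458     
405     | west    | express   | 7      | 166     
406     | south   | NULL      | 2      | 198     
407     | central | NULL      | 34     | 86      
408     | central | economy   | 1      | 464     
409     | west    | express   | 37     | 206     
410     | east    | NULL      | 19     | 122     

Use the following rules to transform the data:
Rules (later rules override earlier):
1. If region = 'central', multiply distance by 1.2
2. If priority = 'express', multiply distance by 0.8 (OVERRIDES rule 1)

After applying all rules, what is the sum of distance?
2813.4

Step 1: Rule 2 takes priority for records with priority = 'express'
  - 3 records: 696 × 0.8 = 556.8
Step 2: Rule 1 applies to remaining records with region = 'central'
  - 3 records: 1008 × 1.2 = 1209.6
Step 3: Other records unchanged: 1047
Step 4: Final sum = 556.8 + 1209.6 + 1047 = 2813.4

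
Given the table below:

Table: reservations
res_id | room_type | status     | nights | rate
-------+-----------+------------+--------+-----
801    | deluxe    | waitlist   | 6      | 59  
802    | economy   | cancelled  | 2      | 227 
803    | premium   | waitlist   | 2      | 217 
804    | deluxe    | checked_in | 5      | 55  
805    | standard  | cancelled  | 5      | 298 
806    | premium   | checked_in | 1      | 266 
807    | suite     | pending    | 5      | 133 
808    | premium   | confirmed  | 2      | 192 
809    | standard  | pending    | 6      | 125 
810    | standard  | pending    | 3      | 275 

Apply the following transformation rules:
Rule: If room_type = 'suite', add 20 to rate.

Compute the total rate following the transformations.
1867

Step 1: Count records where room_type = 'suite': 1
Step 2: Total bonus added: 1 × 20 = 20
Step 3: Original sum of rate: 1847
Step 4: Final sum = 1847 + 20 = 1867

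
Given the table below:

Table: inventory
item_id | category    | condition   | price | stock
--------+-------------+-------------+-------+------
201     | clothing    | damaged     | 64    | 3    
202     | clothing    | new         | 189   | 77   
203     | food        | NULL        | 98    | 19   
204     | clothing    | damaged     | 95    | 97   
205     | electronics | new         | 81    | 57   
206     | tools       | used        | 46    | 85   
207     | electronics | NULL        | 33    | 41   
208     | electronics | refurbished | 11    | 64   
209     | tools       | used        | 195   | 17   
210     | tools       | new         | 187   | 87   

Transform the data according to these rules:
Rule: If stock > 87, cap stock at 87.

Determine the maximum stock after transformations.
87

Step 1: Original maximum stock = 97
Step 2: Apply cap at 87
Step 3: 1 records had stock > 87 and were capped
Step 4: Maximum after transformation = 87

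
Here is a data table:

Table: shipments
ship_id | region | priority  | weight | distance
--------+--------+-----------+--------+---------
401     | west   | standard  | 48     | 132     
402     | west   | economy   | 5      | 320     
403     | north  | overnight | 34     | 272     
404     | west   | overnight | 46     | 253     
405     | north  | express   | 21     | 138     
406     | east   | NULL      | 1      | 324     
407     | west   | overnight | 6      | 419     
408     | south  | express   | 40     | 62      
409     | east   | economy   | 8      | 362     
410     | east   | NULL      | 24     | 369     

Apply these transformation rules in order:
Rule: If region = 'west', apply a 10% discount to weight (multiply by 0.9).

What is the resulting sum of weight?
222.5

Step 1: Records with region = 'west' have total weight = 105
Step 2: Apply multiplier: 105 × 0.9 = 94.5
Step 3: Other records total: 128
Step 4: Final sum = 94.5 + 128 = 222.5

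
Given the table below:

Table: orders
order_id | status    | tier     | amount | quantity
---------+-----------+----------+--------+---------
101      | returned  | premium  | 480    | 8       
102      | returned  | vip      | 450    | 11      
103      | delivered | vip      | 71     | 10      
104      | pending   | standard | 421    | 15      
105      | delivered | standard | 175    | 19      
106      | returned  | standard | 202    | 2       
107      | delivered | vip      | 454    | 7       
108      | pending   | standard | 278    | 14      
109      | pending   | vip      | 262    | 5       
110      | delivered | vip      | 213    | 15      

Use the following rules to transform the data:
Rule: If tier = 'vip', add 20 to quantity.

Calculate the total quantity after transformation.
206

Step 1: Count records where tier = 'vip': 5
Step 2: Total bonus added: 5 × 20 = 100
Step 3: Original sum of quantity: 106
Step 4: Final sum = 106 + 100 = 206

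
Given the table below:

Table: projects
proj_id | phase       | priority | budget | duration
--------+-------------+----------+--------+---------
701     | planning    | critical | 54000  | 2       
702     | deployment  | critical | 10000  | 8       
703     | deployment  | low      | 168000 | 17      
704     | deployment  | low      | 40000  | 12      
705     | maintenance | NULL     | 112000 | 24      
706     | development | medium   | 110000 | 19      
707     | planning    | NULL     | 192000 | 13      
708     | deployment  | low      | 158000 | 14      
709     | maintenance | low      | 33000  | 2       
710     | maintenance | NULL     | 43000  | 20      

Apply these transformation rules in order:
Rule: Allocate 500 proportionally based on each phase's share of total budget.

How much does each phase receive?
deployment: 204.35, development: 59.78, maintenance: 102.17, planning: 133.7

Step 1: Calculate total budget = 920000
Step 2: Calculate each phase's proportion:
  deployment: 376000/920000 = 40.87% → 204.35
  development: 110000/920000 = 11.96% → 59.78
  maintenance: 188000/920000 = 20.43% → 102.17
  planning: 246000/920000 = 26.74% → 133.7
Step 3: Verify: sum of allocations ≈ 500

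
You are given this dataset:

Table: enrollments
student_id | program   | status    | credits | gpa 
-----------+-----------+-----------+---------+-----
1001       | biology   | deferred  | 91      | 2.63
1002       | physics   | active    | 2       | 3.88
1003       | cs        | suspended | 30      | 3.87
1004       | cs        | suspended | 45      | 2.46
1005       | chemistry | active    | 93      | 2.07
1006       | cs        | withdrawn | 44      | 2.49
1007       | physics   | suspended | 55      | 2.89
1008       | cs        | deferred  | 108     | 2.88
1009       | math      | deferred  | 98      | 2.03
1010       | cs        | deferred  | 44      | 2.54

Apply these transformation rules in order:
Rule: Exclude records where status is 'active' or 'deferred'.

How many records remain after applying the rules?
4

Step 1: Count records to exclude
  - 2 (active) + 4 (deferred) = 6 records
Step 2: Total records: 10
Step 3: Remaining = 10 - 6 = 4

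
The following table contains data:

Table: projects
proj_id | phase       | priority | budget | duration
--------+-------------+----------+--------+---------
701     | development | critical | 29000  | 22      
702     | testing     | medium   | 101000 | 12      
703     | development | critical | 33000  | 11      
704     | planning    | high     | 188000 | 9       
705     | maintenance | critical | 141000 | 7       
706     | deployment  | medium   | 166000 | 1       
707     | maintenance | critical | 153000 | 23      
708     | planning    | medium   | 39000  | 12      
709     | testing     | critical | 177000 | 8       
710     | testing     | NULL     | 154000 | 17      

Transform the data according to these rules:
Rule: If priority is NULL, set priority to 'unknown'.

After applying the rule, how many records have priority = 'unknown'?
1

Step 1: Count records where priority IS NULL
Step 2: Found 1 records with NULL priority
Step 3: These records will have priority set to 'unknown'
Step 4: Records already having priority = 'unknown': 0
Step 5: Answer: 1 + 0 = 1 records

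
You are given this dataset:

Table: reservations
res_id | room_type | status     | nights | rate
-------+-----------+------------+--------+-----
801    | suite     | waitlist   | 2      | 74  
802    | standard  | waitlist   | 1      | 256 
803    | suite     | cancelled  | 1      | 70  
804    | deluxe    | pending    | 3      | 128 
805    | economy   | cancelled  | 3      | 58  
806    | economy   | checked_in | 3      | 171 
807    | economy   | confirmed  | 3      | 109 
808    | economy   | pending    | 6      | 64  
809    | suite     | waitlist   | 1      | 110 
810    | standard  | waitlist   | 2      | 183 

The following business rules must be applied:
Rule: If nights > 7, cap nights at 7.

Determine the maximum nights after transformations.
6

Step 1: Original maximum nights = 6
Step 2: Check cap of 7 against maximum
Step 3: No records exceed the cap (max 6 <= cap 7), so no capping applies
Step 4: Maximum after transformation = 6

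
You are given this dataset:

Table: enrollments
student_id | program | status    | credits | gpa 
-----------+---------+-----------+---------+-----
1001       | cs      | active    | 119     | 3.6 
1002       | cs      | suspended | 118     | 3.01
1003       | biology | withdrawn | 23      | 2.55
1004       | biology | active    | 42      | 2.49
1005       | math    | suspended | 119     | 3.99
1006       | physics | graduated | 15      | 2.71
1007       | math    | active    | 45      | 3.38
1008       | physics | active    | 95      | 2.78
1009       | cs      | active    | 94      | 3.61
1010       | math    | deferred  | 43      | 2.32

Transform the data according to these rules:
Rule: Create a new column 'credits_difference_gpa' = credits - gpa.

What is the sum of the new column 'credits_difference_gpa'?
682.56

Step 1: For each record, compute credits - gpa
Example calculations:
  119 - 3.6 = 115.4
  118 - 3.01 = 114.99
  23 - 2.55 = 20.45
  ...
Step 2: Sum all derived values
Step 3: Total = 682.56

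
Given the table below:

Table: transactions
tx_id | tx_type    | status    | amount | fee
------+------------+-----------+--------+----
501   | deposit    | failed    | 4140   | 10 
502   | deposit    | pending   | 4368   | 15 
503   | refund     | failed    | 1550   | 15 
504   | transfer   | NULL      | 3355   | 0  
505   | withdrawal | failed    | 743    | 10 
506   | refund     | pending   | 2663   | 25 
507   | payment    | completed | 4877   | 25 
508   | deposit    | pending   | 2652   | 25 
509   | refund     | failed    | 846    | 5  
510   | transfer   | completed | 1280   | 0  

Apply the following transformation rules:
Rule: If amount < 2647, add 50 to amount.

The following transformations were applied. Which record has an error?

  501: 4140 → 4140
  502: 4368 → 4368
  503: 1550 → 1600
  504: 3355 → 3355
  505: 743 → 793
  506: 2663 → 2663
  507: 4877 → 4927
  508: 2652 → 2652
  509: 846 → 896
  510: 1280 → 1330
Record 507 has an error. The correct transformed value should be 4877, not 4927.

Step 1: Check each record against the rule
Step 2: Record 507 has amount = 4877
Step 3: Since 4877 >= 2647, the bonus should not have been applied
Step 4: Correct value = 4877, but claimed value = 4927
Conclusion: Record 507 has the error.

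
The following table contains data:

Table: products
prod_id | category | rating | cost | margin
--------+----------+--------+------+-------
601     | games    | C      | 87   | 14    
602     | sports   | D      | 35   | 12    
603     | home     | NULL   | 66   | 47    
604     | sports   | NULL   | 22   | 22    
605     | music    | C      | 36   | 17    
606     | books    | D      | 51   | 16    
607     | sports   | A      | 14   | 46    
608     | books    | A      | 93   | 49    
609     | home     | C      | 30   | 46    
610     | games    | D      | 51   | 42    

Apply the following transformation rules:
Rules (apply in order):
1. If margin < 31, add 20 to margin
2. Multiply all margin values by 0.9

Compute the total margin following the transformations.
369.9

Step 1: Apply Rule 1 - Add 20 to records with margin < 31
  - 5 records affected: 81 + (5 × 20) = 181
  - Unaffected records: 230
  - Sum after Rule 1: 411
Step 2: Apply Rule 2 - Multiply all by 0.9
  - 411 × 0.9 = 369.9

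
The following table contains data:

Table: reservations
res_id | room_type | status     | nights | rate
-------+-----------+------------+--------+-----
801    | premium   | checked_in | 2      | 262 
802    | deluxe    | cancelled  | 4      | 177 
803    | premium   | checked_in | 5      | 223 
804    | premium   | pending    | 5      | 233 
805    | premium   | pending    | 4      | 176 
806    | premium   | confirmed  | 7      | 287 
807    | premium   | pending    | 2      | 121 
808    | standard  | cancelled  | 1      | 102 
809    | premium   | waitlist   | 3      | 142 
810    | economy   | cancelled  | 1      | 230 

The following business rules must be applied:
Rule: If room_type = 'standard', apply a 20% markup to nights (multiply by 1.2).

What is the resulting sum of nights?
34.2

Step 1: Records with room_type = 'standard' have total nights = 1
Step 2: Apply multiplier: 1 × 1.2 = 1.2
Step 3: Other records total: 33
Step 4: Final sum = 1.2 + 33 = 34.2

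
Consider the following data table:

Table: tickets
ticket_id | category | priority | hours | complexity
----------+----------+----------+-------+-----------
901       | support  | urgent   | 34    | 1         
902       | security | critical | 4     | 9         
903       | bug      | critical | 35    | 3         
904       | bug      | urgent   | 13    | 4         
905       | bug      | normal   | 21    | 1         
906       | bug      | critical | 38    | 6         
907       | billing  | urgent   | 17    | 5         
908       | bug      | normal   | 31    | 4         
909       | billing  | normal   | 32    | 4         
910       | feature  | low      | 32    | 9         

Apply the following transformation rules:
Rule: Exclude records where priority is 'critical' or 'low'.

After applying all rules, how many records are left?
6

Step 1: Count records to exclude
  - 3 (critical) + 1 (low) = 4 records
Step 2: Total records: 10
Step 3: Remaining = 10 - 4 = 6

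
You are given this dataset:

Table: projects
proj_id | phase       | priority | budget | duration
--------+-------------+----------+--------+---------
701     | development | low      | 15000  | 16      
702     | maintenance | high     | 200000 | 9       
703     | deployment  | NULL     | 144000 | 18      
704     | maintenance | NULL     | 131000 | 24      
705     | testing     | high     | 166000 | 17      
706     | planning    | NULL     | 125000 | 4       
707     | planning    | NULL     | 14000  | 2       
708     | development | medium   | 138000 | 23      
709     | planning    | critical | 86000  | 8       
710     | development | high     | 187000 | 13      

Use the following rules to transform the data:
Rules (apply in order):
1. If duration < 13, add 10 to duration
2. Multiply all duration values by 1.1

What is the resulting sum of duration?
191.4

Step 1: Apply Rule 1 - Add 10 to records with duration < 13
  - 4 records affected: 23 + (4 × 10) = 63
  - Unaffected records: 111
  - Sum after Rule 1: 174
Step 2: Apply Rule 2 - Multiply all by 1.1
  - 174 × 1.1 = 191.4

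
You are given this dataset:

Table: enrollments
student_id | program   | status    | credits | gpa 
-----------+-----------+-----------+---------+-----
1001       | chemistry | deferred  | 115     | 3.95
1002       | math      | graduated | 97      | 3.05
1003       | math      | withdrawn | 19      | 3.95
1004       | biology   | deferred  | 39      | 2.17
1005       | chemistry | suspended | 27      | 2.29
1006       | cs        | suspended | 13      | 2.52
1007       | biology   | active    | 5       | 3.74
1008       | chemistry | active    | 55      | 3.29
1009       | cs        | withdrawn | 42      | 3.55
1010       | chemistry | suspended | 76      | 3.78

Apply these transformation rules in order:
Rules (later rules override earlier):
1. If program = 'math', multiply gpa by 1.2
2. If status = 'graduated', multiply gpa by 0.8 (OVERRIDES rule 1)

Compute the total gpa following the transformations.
32.47

Step 1: Rule 2 takes priority for records with status = 'graduated'
  - 1 records: 3.05 × 0.8 = 2.44
Step 2: Rule 1 applies to remaining records with program = 'math'
  - 1 records: 3.95 × 1.2 = 4.74
Step 3: Other records unchanged: 25.29
Step 4: Final sum = 2.44 + 4.74 + 25.29 = 32.47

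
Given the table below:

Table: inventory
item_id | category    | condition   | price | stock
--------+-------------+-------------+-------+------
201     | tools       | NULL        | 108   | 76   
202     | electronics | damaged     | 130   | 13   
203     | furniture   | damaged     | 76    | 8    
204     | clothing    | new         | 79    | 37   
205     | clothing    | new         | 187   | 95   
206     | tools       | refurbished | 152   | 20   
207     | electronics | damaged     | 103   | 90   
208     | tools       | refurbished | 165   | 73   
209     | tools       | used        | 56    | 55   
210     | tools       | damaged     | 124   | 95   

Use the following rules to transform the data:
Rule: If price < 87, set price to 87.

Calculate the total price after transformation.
1230

Step 1: 3 records have price < 87
Step 2: These records originally summed to 211
Step 3: After setting to minimum: 3 × 87 = 261
Step 4: Unaffected records sum: 969
Step 5: Final sum = 261 + 969 = 1230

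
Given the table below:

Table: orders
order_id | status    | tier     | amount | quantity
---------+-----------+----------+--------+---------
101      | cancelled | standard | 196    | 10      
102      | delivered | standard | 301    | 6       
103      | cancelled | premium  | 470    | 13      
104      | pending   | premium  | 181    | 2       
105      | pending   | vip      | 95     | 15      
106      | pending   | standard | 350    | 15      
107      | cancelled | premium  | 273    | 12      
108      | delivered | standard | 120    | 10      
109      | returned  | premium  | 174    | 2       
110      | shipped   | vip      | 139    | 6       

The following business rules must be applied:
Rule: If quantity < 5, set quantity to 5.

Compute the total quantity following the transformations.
97

Step 1: 2 records have quantity < 5
Step 2: These records originally summed to 4
Step 3: After setting to minimum: 2 × 5 = 10
Step 4: Unaffected records sum: 87
Step 5: Final sum = 10 + 87 = 97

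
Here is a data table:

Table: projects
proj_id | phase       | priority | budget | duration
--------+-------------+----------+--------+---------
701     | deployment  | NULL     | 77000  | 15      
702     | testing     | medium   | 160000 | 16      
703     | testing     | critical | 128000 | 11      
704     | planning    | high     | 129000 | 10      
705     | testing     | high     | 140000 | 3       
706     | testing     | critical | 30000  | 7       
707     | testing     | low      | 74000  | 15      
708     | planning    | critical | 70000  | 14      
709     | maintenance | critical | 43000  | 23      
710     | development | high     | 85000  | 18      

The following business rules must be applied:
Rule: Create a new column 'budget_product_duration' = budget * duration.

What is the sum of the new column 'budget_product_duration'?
11652000

Step 1: For each record, compute budget * duration
Example calculations:
  77000 * 15 = 1155000
  160000 * 16 = 2560000
  128000 * 11 = 1408000
  ...
Step 2: Sum all derived values
Step 3: Total = 11652000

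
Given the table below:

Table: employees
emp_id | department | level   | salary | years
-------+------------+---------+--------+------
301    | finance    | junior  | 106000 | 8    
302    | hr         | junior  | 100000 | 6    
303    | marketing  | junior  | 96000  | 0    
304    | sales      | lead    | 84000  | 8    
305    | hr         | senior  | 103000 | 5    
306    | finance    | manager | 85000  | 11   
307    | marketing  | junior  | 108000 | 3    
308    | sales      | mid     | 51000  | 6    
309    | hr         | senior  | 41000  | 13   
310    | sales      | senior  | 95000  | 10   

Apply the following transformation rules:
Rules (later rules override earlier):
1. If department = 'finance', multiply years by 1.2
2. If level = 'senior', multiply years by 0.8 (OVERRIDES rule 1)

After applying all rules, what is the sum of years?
68.2

Step 1: Rule 2 takes priority for records with level = 'senior'
  - 3 records: 28 × 0.8 = 22.4
Step 2: Rule 1 applies to remaining records with department = 'finance'
  - 2 records: 19 × 1.2 = 22.8
Step 3: Other records unchanged: 23
Step 4: Final sum = 22.4 + 22.8 + 23 = 68.2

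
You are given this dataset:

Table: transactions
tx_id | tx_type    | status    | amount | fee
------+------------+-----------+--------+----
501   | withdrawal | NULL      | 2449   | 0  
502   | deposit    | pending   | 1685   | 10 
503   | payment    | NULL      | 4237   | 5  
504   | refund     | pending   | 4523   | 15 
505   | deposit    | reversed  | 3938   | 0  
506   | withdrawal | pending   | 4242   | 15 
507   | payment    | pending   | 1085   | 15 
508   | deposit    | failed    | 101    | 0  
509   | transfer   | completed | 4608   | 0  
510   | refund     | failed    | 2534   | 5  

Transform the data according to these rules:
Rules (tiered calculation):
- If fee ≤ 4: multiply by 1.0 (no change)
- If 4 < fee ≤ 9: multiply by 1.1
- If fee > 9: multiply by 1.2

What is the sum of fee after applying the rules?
77.0

Step 1: Tier 1 (fee ≤ 4): 4 records, sum = 0 × 1.0 = 0.0
Step 2: Tier 2 (4 < fee ≤ 9): 2 records, sum = 10 × 1.1 = 11.0
Step 3: Tier 3 (fee > 9): 4 records, sum = 55 × 1.2 = 66.0
Step 4: Final sum = 0.0 + 11.0 + 66.0 = 77.0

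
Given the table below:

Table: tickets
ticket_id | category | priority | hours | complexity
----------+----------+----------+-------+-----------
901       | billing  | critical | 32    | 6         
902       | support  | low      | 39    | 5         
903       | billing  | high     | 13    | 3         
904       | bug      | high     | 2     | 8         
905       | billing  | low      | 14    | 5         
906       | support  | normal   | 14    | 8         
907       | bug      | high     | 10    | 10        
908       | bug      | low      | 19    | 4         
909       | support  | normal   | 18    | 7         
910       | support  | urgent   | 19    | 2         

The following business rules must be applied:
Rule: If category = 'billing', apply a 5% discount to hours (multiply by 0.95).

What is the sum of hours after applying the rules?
177.05

Step 1: Records with category = 'billing' have total hours = 59
Step 2: Apply multiplier: 59 × 0.95 = 56.05
Step 3: Other records total: 121
Step 4: Final sum = 56.05 + 121 = 177.05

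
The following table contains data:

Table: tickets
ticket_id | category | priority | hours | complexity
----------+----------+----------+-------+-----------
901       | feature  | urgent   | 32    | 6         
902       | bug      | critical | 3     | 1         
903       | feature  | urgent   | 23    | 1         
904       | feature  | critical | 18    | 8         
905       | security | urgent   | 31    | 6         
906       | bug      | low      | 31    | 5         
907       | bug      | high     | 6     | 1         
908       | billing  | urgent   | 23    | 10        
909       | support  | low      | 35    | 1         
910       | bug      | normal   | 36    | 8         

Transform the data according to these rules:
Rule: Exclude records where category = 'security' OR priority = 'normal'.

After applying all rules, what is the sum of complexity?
33

Step 1: Find records where category = 'security' OR priority = 'normal'
Step 2: 2 records match, summing to 14
Step 3: Original sum: 47
Step 4: Remaining sum = 47 - 14 = 33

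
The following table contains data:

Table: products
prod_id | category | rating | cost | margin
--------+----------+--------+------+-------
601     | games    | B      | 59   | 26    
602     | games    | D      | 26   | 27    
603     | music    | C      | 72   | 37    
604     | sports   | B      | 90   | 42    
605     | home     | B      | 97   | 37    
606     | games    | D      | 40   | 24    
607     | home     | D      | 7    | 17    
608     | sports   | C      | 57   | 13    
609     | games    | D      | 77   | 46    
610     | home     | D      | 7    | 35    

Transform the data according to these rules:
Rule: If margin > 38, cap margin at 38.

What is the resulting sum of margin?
292

Step 1: 2 records have margin > 38
Step 2: These records originally summed to 88
Step 3: After capping: 2 × 38 = 76
Step 4: Unaffected records sum: 216
Step 5: Final sum = 76 + 216 = 292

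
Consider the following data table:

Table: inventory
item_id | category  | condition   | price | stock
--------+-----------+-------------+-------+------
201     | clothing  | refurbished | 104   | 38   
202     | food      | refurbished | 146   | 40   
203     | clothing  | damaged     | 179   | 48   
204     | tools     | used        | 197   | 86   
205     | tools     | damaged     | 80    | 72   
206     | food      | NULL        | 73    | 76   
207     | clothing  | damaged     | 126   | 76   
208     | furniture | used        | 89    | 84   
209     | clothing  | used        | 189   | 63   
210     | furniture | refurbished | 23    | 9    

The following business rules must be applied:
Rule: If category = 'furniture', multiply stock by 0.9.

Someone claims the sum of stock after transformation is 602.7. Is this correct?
No, the correct result is 582.7.

Step 1: Calculate the correct sum after transformation
Step 2: Apply multiplier 0.9 to records where category = 'furniture'
Step 3: Correct result = 582.7
Step 4: Claimed result = 602.7
Step 5: 582.7 ≠ 602.7
Conclusion: The claimed result is incorrect. The correct answer is 582.7.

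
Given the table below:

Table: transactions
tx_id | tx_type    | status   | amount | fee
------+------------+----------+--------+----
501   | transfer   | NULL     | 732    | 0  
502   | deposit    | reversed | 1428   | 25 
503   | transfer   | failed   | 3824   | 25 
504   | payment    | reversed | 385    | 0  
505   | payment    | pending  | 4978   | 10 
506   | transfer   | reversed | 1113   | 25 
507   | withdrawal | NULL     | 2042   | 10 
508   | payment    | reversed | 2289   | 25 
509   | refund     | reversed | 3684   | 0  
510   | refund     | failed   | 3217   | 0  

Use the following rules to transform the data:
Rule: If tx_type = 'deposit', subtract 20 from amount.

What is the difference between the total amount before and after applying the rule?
20

Step 1: Original sum of amount = 23692
Step 2: 1 records have tx_type = 'deposit'
Step 3: Each affected record changes by -20
Step 4: Total change = 1 × -20 = -20
Step 5: New sum = 23692 + -20 = 23672
Step 6: Difference = |23672 - 23692| = 20
        (Sum decreased by 20)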